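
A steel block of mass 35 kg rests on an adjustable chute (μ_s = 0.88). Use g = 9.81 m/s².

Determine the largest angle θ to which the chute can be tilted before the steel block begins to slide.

θ_max ≈ 41.3°

At the slip threshold, m g sin θ = μ_s · m g cos θ, so tan θ = μ_s.
θ_max = arctan(0.88) = 41.3°.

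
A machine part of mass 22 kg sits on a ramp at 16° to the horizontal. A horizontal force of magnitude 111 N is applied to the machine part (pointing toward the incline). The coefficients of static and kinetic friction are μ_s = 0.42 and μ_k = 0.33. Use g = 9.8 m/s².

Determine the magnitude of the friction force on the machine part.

Resolve perpendicular to the incline: N = m g cos θ + P sin θ = 22×9.8×cos 16° + 111×sin 16° = 237.8 N.
Along the incline, the net driving force (taking up-slope positive) is P cos θ − m g sin θ = 106.7 − 59.43 = 47.27 N, so equilibrium requires friction f = -47.27 N (down-slope).
The limit of static friction is μ_s N = 99.89 N.
Since 47.27 N is within the 99.89 N limit, the machine part stays put and friction is exactly 47.3 N.

f ≈ 47.3 N (down the incline)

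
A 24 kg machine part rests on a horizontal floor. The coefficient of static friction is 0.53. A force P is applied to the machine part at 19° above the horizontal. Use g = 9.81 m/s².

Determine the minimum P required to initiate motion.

P ≈ 112 N

N = m g − P sin α (the pull lifts the machine part).
At impending slip, P cos α = μ_s N = μ_s (m g − P sin α).
Solving: P (cos α + μ_s sin α) = μ_s m g → P = 0.53×235/(cos 19° + 0.53 sin 19°) = 125/1.118 = 112 N.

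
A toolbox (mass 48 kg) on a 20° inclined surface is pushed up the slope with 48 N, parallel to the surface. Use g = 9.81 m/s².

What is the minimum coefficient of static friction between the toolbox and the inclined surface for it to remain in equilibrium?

μ_s,min ≈ 0.255

N = m g cos θ = 442.5 N.
Friction must make up the shortfall along the incline: f = m g sin θ − P = 161.1 − 48 = 113.1 N.
At the threshold f = μ_s N, so μ_s,min = 113.1/442.5 = 0.255.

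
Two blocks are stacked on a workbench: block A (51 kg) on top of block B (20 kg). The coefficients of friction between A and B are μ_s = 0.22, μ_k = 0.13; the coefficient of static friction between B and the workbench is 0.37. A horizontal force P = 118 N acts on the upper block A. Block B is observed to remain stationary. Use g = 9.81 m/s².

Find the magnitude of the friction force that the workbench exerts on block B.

Normal force at the A–B interface: N₁ = m_A g = 500.3 N.
Maximum static friction on A from B: μ_s N₁ = 0.22×500.3 = 110.1 N.
Since P = 118 N > 110.1 N, A slides on B; the A–B friction is kinetic: f₁ = μ_k N₁ = 0.13×500.3 = 65 N.
B experiences an equal 65 N forward from A (third law). B is in equilibrium, so the floor supplies f₂ = 65 N of static friction (limit μ_s(m_A+m_B)g = 257.7 N, not exceeded).

f ≈ 65 N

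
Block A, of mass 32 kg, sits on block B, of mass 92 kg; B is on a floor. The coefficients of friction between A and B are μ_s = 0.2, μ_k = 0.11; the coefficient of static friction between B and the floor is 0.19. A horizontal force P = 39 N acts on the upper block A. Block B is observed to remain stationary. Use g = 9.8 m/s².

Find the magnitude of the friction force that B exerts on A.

The normal force B exerts on A is simply A's weight, N₁ = 313.6 N.
So the A–B interface can sustain at most μ_s N₁ = 62.72 N of static friction.
P = 39 N is within that limit, so A and B move together (both at rest); the A–B friction is simply f₁ = P = 39 N.
B experiences an equal 39 N forward from A (third law). B is in equilibrium, so the floor supplies f₂ = 39 N of static friction (limit μ_s(m_A+m_B)g = 230.9 N, not exceeded).

f ≈ 39 N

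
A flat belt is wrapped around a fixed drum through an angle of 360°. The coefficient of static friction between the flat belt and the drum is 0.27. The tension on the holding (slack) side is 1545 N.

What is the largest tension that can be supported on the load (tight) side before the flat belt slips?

T_max ≈ 8430 N

At impending slip the capstan equation gives T₂/T₁ = e^{μβ} with β in radians.
β = 360° × π/180 = 6.283 rad.
e^{μβ} = e^{0.27×6.283} = 5.455.
T₂ = T₁ · e^{μβ} = 1545 × 5.455 = 8430 N.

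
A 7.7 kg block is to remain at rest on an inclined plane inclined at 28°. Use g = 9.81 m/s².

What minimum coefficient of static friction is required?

μ_s,min ≈ 0.532

At the slip threshold m g sin θ = μ_s m g cos θ, so μ_s,min = tan θ.
μ_s,min = tan 28° = 0.532.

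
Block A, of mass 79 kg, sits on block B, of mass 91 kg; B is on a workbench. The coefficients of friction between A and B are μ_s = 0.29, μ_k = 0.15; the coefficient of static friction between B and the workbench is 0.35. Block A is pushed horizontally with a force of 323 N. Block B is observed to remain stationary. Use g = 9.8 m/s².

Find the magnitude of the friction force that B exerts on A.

f ≈ 116 N

The normal force B exerts on A is simply A's weight, N₁ = 774.2 N.
So the A–B interface can sustain at most μ_s N₁ = 224.5 N of static friction.
P = 323 N exceeds that limit, so A slips over B and the interface friction becomes kinetic: f₁ = μ_k N₁ = 0.15×774.2 = 116 N.
B experiences an equal 116 N forward from A (third law). B is in equilibrium, so the floor supplies f₂ = 116 N of static friction (limit μ_s(m_A+m_B)g = 583.1 N, not exceeded).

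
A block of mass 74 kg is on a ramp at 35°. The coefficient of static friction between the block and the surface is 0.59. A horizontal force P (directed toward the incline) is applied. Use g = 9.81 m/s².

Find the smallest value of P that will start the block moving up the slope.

P ≈ 1600 N

At impending motion up the slope, friction acts down-slope at its limit: f = μ_s N.
Perpendicular to the incline: N = m g cos θ + P sin θ.
Along the incline: P cos θ = m g sin θ + μ_s N = m g sin θ + μ_s (m g cos θ + P sin θ).
Solving, P (cos θ − μ_s sin θ) = m g (sin θ + μ_s cos θ), so P = 74×9.81×(sin 35° + 0.59 cos 35°)/(cos 35° − 0.59 sin 35°) = 726×1.057/0.4807 = 1600 N.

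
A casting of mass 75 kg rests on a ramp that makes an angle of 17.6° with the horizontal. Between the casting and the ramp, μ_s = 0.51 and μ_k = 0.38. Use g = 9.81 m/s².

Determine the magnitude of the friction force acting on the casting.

Normal force: N = m g cos θ = 75 × 9.81 × cos 17.6° = 701.3 N.
For equilibrium along the incline, friction must balance the weight component: f = m g sin θ = 222.5 N up the slope.
Maximum static friction available: μ_s N = 0.51 × 701.3 = 357.7 N.
Since |222.5| ≤ 357.7 N, static friction is sufficient; f equals the required value, not μ_s N.

f ≈ 222 N (up the incline)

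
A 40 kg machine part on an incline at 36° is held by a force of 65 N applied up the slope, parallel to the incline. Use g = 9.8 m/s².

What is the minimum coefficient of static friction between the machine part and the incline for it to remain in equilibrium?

μ_s,min ≈ 0.522

N = m g cos θ = 317.1 N.
Friction must make up the shortfall along the incline: f = m g sin θ − P = 230.4 − 65 = 165.4 N.
At the threshold f = μ_s N, so μ_s,min = 165.4/317.1 = 0.522.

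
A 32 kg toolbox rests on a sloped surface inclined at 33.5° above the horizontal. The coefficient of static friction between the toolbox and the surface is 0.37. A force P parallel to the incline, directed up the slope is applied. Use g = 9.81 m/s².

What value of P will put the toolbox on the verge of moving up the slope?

At impending motion up the slope, friction acts down-slope at its limit: f = μ_s N.
P is parallel to the surface, so N = m g cos θ = 262 N.
Along the incline: P = m g sin θ + μ_s N = 173 + 0.37×262 = 270 N.

P ≈ 270 N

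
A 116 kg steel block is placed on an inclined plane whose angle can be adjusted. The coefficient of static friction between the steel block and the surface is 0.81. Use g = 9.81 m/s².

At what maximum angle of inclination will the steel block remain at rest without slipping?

θ_max ≈ 39°

At the slip threshold, m g sin θ = μ_s · m g cos θ, so tan θ = μ_s.
θ_max = arctan(0.81) = 39°.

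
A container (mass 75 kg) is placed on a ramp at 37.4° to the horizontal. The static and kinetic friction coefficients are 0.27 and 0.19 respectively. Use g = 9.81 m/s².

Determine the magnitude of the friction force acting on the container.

Normal force: N = m g cos θ = 75 × 9.81 × cos 37.4° = 584.5 N.
For equilibrium along the incline, friction must balance the weight component: f = m g sin θ = 446.9 N up the slope.
The static-friction ceiling is μ_s N = 0.27 × 584.5 = 157.8 N.
|446.9| exceeds 157.8 N, so the container slips down-slope; friction is kinetic, f = μ_k N = 0.19×584.5 = 111 N.

f ≈ 111 N (up the incline)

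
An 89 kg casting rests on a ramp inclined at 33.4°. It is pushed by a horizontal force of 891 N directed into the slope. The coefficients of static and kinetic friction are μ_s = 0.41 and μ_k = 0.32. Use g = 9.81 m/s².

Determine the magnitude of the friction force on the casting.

f ≈ 263 N (down the incline)

Normal direction: N = m g cos θ + P sin θ = 1219 N.
Parallel to the incline: P cos θ − m g sin θ = 743.8 − 480.6 = 263.2 N; the friction needed to balance this is 263.2 N acting down the slope.
Maximum static friction: μ_s N = 0.41 × 1219 = 499.9 N.
Since 263.2 N is within the 499.9 N limit, the casting stays put and friction is exactly 263 N.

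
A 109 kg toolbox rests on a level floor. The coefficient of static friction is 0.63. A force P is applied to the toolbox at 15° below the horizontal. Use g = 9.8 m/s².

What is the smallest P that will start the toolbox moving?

N = m g + P sin α (the push presses the toolbox into the level floor).
At impending slip, P cos α = μ_s N = μ_s (m g + P sin α).
Solving: P (cos α − μ_s sin α) = μ_s m g → P = 0.63×1070/(cos 15° − 0.63 sin 15°) = 673/0.8029 = 838 N.

P ≈ 838 N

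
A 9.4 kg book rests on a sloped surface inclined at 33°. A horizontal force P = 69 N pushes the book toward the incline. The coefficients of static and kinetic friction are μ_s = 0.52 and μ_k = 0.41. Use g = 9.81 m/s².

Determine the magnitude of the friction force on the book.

Normal direction: N = m g cos θ + P sin θ = 114.9 N.
Parallel to the incline: P cos θ − m g sin θ = 57.87 − 50.22 = 7.645 N; the friction needed to balance this is 7.645 N acting down the slope.
The limit of static friction is μ_s N = 59.76 N.
Since 7.645 N is within the 59.76 N limit, the book stays put and friction is exactly 7.64 N.

f ≈ 7.64 N (down the incline)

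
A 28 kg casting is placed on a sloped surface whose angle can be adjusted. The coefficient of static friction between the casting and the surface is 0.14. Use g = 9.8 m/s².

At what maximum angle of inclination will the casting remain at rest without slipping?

At the slip threshold, m g sin θ = μ_s · m g cos θ, so tan θ = μ_s.
θ_max = arctan(0.14) = 7.97°.

θ_max ≈ 7.97°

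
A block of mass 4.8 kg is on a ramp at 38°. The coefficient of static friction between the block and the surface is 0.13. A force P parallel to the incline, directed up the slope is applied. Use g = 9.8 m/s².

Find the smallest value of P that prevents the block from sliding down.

The block tends to slide down (tan θ > μ_s), so at the point of impending slip friction acts up-slope at its limit: f = μ_s N.
P is parallel to the surface, so N = m g cos θ = 37.1 N.
Along the incline: P + μ_s N = m g sin θ, so P = 29 − 0.13×37.1 = 24.1 N.

P_min ≈ 24.1 N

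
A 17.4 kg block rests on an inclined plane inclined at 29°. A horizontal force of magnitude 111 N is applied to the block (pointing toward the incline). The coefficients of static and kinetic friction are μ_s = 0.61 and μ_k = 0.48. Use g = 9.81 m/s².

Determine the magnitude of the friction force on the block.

Normal direction: N = m g cos θ + P sin θ = 203.1 N.
Parallel to the incline: P cos θ − m g sin θ = 97.08 − 82.75 = 14.33 N; the friction needed to balance this is 14.33 N acting down the slope.
Maximum static friction: μ_s N = 0.61 × 203.1 = 123.9 N.
Since 14.33 N is within the 123.9 N limit, the block stays put and friction is exactly 14.3 N.

f ≈ 14.3 N (down the incline)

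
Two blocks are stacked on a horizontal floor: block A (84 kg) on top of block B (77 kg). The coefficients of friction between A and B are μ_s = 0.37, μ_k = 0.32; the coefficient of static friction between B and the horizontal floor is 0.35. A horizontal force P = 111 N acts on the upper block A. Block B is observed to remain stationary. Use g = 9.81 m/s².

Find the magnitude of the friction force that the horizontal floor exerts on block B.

f ≈ 111 N

Normal force at the A–B interface: N₁ = m_A g = 824 N.
So the A–B interface can sustain at most μ_s N₁ = 304.9 N of static friction.
P = 111 N is within that limit, so A and B move together (both at rest); the A–B friction is simply f₁ = P = 111 N.
B experiences an equal 111 N forward from A (third law). B is in equilibrium, so the floor supplies f₂ = 111 N of static friction (limit μ_s(m_A+m_B)g = 552.8 N, not exceeded).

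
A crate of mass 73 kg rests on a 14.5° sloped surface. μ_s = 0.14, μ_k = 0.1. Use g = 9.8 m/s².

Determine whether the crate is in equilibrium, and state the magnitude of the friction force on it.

f ≈ 69.3 N

N = m g cos θ = 693 N.
Down-slope weight component: m g sin θ = 179 N.
μ_s N = 97 N.
179 > 97 N, so it slides; kinetic friction f = μ_k N = 0.1×693 = 69.3 N.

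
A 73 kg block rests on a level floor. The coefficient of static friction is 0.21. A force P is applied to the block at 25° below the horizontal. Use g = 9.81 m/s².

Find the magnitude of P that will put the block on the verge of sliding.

P ≈ 184 N

N = m g + P sin α (the push presses the block into the level floor).
At impending slip, P cos α = μ_s N = μ_s (m g + P sin α).
Solving: P (cos α − μ_s sin α) = μ_s m g → P = 0.21×716/(cos 25° − 0.21 sin 25°) = 150/0.8176 = 184 N.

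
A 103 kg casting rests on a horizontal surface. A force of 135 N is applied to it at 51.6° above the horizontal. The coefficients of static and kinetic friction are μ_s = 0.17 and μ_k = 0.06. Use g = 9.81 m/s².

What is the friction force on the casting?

Vertical equilibrium gives N = m g − P sin α = 904.6 N.
For equilibrium, f = P cos α = 135×cos 51.6° = 83.85 N.
The static-friction limit is μ_s N = 153.8 N.
Since 83.85 N does not exceed the limit, the casting stays at rest and f = 83.9 N.

f ≈ 83.9 N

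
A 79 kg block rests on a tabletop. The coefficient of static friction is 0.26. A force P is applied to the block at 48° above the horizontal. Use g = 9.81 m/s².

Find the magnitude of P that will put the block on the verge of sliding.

N = m g − P sin α (the pull lifts the block).
At impending slip, P cos α = μ_s N = μ_s (m g − P sin α).
Solving: P (cos α + μ_s sin α) = μ_s m g → P = 0.26×775/(cos 48° + 0.26 sin 48°) = 201/0.8623 = 234 N.

P ≈ 234 N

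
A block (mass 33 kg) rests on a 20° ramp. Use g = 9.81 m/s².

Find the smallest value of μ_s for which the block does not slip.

μ_s,min ≈ 0.364

At the slip threshold m g sin θ = μ_s m g cos θ, so μ_s,min = tan θ.
μ_s,min = tan 20° = 0.364.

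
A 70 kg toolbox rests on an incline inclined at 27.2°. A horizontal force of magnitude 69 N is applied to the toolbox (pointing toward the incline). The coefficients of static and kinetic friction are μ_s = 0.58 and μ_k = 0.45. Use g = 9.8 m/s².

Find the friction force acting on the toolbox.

f ≈ 252 N (up the incline)

Normal direction: N = m g cos θ + P sin θ = 641.7 N.
Parallel to the incline: P cos θ − m g sin θ = 61.37 − 313.6 = -252.2 N; the friction needed to balance this is 252.2 N acting up the slope.
The limit of static friction is μ_s N = 372.2 N.
Since 252.2 N is within the 372.2 N limit, the toolbox stays put and friction is exactly 252 N.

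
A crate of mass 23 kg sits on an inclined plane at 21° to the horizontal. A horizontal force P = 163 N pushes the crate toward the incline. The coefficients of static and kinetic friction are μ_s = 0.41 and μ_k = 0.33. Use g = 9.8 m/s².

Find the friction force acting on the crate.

f ≈ 71.4 N (down the incline)

The horizontal push has a component P sin θ into the surface, so N = m g cos θ + P sin θ = 210.4 + 58.41 = 268.8 N.
Parallel to the incline: P cos θ − m g sin θ = 152.2 − 80.78 = 71.4 N; the friction needed to balance this is 71.4 N acting down the slope.
Maximum static friction: μ_s N = 0.41 × 268.8 = 110.2 N.
|f_req| = 71.4 ≤ 110.2 N → the crate is in equilibrium; friction equals the required value.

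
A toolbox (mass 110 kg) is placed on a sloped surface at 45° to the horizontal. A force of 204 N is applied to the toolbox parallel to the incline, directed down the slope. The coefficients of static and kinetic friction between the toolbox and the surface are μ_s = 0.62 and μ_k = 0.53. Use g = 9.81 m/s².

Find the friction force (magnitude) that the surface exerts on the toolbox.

Perpendicular to the surface, N = m g cos θ = 110·9.81·cos 45° = 763 N.
The friction needed for equilibrium is m g sin θ + P = 763 + 204 = 967 N, measured positive up-slope.
Static friction can supply at most μ_s N = 473.1 N.
Since |967| > 473.1 N, static friction cannot hold it; the toolbox slides down the incline and kinetic friction applies: f = μ_k N = 0.53 × 763 = 404 N.

f ≈ 404 N (up the incline)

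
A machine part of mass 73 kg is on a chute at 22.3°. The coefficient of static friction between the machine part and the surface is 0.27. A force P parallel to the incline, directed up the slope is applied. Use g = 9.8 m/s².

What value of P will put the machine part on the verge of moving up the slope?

At impending motion up the slope, friction acts down-slope at its limit: f = μ_s N.
P is parallel to the surface, so N = m g cos θ = 662 N.
Along the incline: P = m g sin θ + μ_s N = 271 + 0.27×662 = 450 N.

P ≈ 450 N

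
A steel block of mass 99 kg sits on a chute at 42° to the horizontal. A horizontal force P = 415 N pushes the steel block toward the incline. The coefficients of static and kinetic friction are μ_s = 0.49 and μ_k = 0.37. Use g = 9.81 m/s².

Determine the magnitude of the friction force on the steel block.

f ≈ 341 N (up the incline)

Normal direction: N = m g cos θ + P sin θ = 999.4 N.
Along the incline, the net driving force (taking up-slope positive) is P cos θ − m g sin θ = 308.4 − 649.9 = -341.4 N, so equilibrium requires friction f = 341.4 N (up-slope).
The limit of static friction is μ_s N = 489.7 N.
|f_req| = 341.4 ≤ 489.7 N → the steel block is in equilibrium; friction equals the required value.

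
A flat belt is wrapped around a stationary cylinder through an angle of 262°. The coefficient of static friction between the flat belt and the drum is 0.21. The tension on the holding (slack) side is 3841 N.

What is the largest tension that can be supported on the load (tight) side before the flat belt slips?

At impending slip the capstan equation gives T₂/T₁ = e^{μβ} with β in radians.
β = 262° × π/180 = 4.573 rad.
e^{μβ} = e^{0.21×4.573} = 2.612.
T₂ = T₁ · e^{μβ} = 3841 × 2.612 = 10000 N.

T_max ≈ 10000 N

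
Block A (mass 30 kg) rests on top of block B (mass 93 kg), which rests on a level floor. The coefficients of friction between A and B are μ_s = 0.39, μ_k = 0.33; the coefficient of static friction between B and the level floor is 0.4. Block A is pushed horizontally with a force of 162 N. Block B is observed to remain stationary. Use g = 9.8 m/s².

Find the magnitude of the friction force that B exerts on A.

f ≈ 97 N

Normal force at the A–B interface: N₁ = m_A g = 294 N.
Maximum static friction on A from B: μ_s N₁ = 0.39×294 = 114.7 N.
P = 162 N exceeds that limit, so A slips over B and the interface friction becomes kinetic: f₁ = μ_k N₁ = 0.33×294 = 97 N.
B experiences an equal 97 N forward from A (third law). B is in equilibrium, so the floor supplies f₂ = 97 N of static friction (limit μ_s(m_A+m_B)g = 482.2 N, not exceeded).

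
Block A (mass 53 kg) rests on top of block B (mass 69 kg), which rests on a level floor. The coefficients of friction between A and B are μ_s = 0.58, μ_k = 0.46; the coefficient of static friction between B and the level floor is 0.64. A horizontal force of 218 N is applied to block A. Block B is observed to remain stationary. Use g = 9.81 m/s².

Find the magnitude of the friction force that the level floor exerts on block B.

The normal force B exerts on A is simply A's weight, N₁ = 519.9 N.
So the A–B interface can sustain at most μ_s N₁ = 301.6 N of static friction.
Since P = 218 N ≤ 301.6 N, A does not slip on B; friction on A equals P = 218 N.
B experiences an equal 218 N forward from A (third law). B is in equilibrium, so the floor supplies f₂ = 218 N of static friction (limit μ_s(m_A+m_B)g = 766 N, not exceeded).

f ≈ 218 N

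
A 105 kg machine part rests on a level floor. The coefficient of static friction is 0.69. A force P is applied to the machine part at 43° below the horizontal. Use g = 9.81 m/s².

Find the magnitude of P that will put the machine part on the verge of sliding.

N = m g + P sin α (the push presses the machine part into the level floor).
At impending slip, P cos α = μ_s N = μ_s (m g + P sin α).
Solving: P (cos α − μ_s sin α) = μ_s m g → P = 0.69×1030/(cos 43° − 0.69 sin 43°) = 711/0.2608 = 2730 N.

P ≈ 2730 N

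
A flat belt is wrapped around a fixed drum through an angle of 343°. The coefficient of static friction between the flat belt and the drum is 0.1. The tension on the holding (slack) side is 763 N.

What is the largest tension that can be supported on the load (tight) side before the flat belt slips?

T_max ≈ 1390 N

At impending slip the capstan equation gives T₂/T₁ = e^{μβ} with β in radians.
β = 343° × π/180 = 5.986 rad.
e^{μβ} = e^{0.1×5.986} = 1.82.
T₂ = T₁ · e^{μβ} = 763 × 1.82 = 1390 N.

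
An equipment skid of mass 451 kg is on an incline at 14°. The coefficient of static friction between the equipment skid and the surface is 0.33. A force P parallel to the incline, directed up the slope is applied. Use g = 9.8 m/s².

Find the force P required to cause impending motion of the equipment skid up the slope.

P ≈ 2480 N

At impending motion up the slope, friction acts down-slope at its limit: f = μ_s N.
P is parallel to the surface, so N = m g cos θ = 4290 N.
Along the incline: P = m g sin θ + μ_s N = 1070 + 0.33×4290 = 2480 N.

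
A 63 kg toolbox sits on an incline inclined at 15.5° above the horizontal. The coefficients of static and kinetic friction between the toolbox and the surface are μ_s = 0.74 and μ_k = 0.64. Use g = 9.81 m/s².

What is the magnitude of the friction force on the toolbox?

f ≈ 165 N (up the incline)

The normal reaction is N = m g cos θ = 595.6 N.
Along the slope the weight component is m g sin θ = 165.2 N; friction must supply exactly this, acting up-slope.
The static-friction ceiling is μ_s N = 0.74 × 595.6 = 440.7 N.
Since |165.2| ≤ 440.7 N, no slip — friction simply equals what equilibrium demands.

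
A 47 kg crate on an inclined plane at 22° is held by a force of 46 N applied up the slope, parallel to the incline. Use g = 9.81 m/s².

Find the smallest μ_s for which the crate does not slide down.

N = m g cos θ = 427.5 N.
Friction must make up the shortfall along the incline: f = m g sin θ − P = 172.7 − 46 = 126.7 N.
At the threshold f = μ_s N, so μ_s,min = 126.7/427.5 = 0.296.

μ_s,min ≈ 0.296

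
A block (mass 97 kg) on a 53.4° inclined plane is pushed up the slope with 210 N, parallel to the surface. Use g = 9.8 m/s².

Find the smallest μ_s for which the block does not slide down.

μ_s,min ≈ 0.976

N = m g cos θ = 566.8 N.
Friction must make up the shortfall along the incline: f = m g sin θ − P = 763.2 − 210 = 553.2 N.
At the threshold f = μ_s N, so μ_s,min = 553.2/566.8 = 0.976.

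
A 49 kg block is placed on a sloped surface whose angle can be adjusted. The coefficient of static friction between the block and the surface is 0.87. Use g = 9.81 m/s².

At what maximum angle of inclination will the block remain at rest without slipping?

At the slip threshold, m g sin θ = μ_s · m g cos θ, so tan θ = μ_s.
θ_max = arctan(0.87) = 41°.

θ_max ≈ 41°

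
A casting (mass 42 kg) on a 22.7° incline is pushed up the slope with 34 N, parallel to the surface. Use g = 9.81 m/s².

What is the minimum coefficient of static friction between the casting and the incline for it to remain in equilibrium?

μ_s,min ≈ 0.329

N = m g cos θ = 380.1 N.
Friction must make up the shortfall along the incline: f = m g sin θ − P = 159 − 34 = 125 N.
At the threshold f = μ_s N, so μ_s,min = 125/380.1 = 0.329.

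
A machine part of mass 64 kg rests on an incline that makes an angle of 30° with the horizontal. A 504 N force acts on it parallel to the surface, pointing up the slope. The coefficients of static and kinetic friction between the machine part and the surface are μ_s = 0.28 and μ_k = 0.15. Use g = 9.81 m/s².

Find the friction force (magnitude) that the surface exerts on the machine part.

f ≈ 81.6 N (down the incline)

The normal reaction is N = m g cos θ = 543.7 N.
The friction needed for equilibrium is m g sin θ − P = 313.9 − 504 = -190.1 N, measured positive up-slope.
Static friction can supply at most μ_s N = 152.2 N.
Since |-190.1| > 152.2 N, static friction cannot hold it; the machine part slides up the incline and kinetic friction applies: f = μ_k N = 0.15 × 543.7 = 81.6 N.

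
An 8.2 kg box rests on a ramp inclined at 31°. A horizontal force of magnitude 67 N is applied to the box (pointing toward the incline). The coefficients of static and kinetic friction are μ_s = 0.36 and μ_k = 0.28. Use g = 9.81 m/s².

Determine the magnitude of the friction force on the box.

f ≈ 16 N (down the incline)

The horizontal push has a component P sin θ into the surface, so N = m g cos θ + P sin θ = 68.95 + 34.51 = 103.5 N.
Along the incline, the net driving force (taking up-slope positive) is P cos θ − m g sin θ = 57.43 − 41.43 = 16 N, so equilibrium requires friction f = -16 N (down-slope).
The limit of static friction is μ_s N = 37.25 N.
|f_req| = 16 ≤ 37.25 N → the box is in equilibrium; friction equals the required value.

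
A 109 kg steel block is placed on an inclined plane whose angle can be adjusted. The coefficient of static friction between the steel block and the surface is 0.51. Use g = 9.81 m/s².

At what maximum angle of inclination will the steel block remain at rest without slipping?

At the slip threshold, m g sin θ = μ_s · m g cos θ, so tan θ = μ_s.
θ_max = arctan(0.51) = 27°.

θ_max ≈ 27°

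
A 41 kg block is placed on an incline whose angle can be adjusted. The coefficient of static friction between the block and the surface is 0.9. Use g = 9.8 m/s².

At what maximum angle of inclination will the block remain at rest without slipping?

θ_max ≈ 42°

At the slip threshold, m g sin θ = μ_s · m g cos θ, so tan θ = μ_s.
θ_max = arctan(0.9) = 42°.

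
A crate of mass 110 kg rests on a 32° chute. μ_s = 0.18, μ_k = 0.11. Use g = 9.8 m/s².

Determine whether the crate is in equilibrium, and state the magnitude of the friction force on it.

N = m g cos θ = 914 N.
Down-slope weight component: m g sin θ = 571 N.
μ_s N = 165 N.
571 > 165 N, so it slides; kinetic friction f = μ_k N = 0.11×914 = 101 N.

f ≈ 101 N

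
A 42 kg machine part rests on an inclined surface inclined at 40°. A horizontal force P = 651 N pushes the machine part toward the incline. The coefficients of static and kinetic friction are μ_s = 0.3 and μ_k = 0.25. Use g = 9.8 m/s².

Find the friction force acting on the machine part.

Normal direction: N = m g cos θ + P sin θ = 733.8 N.
Along the incline, the net driving force (taking up-slope positive) is P cos θ − m g sin θ = 498.7 − 264.6 = 234.1 N, so equilibrium requires friction f = -234.1 N (down-slope).
Maximum static friction: μ_s N = 0.3 × 733.8 = 220.1 N.
The required 234.1 N exceeds the static limit, so the machine part slides up-slope and f = μ_k N = 0.25×733.8 = 183 N.

f ≈ 183 N (down the incline)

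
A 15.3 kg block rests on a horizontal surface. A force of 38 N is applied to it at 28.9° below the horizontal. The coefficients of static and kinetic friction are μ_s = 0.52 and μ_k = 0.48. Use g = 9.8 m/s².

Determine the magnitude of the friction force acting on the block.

f ≈ 33.3 N

The vertical component of P adds to the normal force: N = m g + P sin α = 149.9 + 18.36 = 168.3 N.
Horizontally, friction must balance P cos α = 33.27 N.
μ_s N = 0.52 × 168.3 = 87.52 N.
Since 33.27 N does not exceed the limit, the block stays at rest and f = 33.3 N.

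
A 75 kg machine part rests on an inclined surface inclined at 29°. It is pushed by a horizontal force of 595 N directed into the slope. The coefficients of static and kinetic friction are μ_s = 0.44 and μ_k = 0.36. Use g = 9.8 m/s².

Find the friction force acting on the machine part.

The horizontal push has a component P sin θ into the surface, so N = m g cos θ + P sin θ = 642.8 + 288.5 = 931.3 N.
Parallel to the incline: P cos θ − m g sin θ = 520.4 − 356.3 = 164.1 N; the friction needed to balance this is 164.1 N acting down the slope.
The limit of static friction is μ_s N = 409.8 N.
Since 164.1 N is within the 409.8 N limit, the machine part stays put and friction is exactly 164 N.

f ≈ 164 N (down the incline)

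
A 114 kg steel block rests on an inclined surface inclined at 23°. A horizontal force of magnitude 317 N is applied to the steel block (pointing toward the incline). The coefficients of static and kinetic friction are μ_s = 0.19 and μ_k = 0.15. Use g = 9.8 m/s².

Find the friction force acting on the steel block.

The horizontal push has a component P sin θ into the surface, so N = m g cos θ + P sin θ = 1028 + 123.9 = 1152 N.
Parallel to the incline: P cos θ − m g sin θ = 291.8 − 436.5 = -144.7 N; the friction needed to balance this is 144.7 N acting up the slope.
The limit of static friction is μ_s N = 218.9 N.
|f_req| = 144.7 ≤ 218.9 N → the steel block is in equilibrium; friction equals the required value.

f ≈ 145 N (up the incline)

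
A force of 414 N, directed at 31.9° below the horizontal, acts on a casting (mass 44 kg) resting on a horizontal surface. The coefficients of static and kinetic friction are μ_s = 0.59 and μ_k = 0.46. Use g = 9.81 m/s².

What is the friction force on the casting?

The vertical component of P adds to the normal force: N = m g + P sin α = 431.6 + 218.8 = 650.4 N.
For equilibrium, f = P cos α = 414×cos 31.9° = 351.5 N.
The static-friction limit is μ_s N = 383.7 N.
Since 351.5 N does not exceed the limit, the casting stays at rest and f = 351 N.

f ≈ 351 N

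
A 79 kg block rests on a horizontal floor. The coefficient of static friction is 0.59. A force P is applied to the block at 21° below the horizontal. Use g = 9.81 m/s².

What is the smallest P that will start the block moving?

P ≈ 633 N

N = m g + P sin α (the push presses the block into the horizontal floor).
At impending slip, P cos α = μ_s N = μ_s (m g + P sin α).
Solving: P (cos α − μ_s sin α) = μ_s m g → P = 0.59×775/(cos 21° − 0.59 sin 21°) = 457/0.7221 = 633 N.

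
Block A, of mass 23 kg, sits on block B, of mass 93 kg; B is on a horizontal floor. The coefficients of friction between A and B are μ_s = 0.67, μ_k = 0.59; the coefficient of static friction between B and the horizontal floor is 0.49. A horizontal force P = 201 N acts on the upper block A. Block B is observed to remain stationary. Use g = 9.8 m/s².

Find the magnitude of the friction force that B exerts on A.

The normal force B exerts on A is simply A's weight, N₁ = 225.4 N.
Maximum static friction on A from B: μ_s N₁ = 0.67×225.4 = 151 N.
Since P = 201 N > 151 N, A slides on B; the A–B friction is kinetic: f₁ = μ_k N₁ = 0.59×225.4 = 133 N.
B experiences an equal 133 N forward from A (third law). B is in equilibrium, so the floor supplies f₂ = 133 N of static friction (limit μ_s(m_A+m_B)g = 557 N, not exceeded).

f ≈ 133 N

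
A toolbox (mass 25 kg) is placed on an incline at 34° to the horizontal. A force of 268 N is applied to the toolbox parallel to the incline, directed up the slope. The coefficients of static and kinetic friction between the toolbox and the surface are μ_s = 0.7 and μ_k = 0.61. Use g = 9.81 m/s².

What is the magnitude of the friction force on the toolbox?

f ≈ 131 N (down the incline)

Perpendicular to the surface, N = m g cos θ = 25·9.81·cos 34° = 203.3 N.
Parallel to the incline, ΣF = 0 gives f = m g sin θ − P = 137.1 − 268 = -130.9 N (up-slope positive).
Static friction can supply at most μ_s N = 142.3 N.
Since |-130.9| ≤ 142.3 N, the toolbox remains in static equilibrium and friction takes exactly the required value.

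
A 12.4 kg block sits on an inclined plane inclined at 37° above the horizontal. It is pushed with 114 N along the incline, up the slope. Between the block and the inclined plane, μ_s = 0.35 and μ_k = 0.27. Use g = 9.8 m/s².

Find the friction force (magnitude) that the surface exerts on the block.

Perpendicular to the surface, N = m g cos θ = 12.4·9.8·cos 37° = 97.05 N.
Parallel to the incline, ΣF = 0 gives f = m g sin θ − P = 73.13 − 114 = -40.87 N (up-slope positive).
The static-friction ceiling is μ_s N = 0.35 × 97.05 = 33.97 N.
Since |-40.87| > 33.97 N, static friction cannot hold it; the block slides up the incline and kinetic friction applies: f = μ_k N = 0.27 × 97.05 = 26.2 N.

f ≈ 26.2 N (down the incline)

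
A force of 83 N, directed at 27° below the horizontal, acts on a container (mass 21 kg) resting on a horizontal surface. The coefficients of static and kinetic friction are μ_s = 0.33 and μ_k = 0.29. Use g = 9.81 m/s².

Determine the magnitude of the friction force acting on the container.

N = m g + P sin α = 206 + 83×sin 27° = 243.7 N.
The horizontal driving force is P cos α = 73.95 N, so equilibrium needs friction f = 73.95 N.
μ_s N = 0.33 × 243.7 = 80.42 N.
Since 73.95 N does not exceed the limit, the container stays at rest and f = 74 N.

f ≈ 74 N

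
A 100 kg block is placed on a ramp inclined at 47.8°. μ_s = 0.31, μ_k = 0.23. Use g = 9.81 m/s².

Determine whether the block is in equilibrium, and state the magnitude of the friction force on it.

f ≈ 152 N

N = m g cos θ = 659 N.
Down-slope weight component: m g sin θ = 727 N.
μ_s N = 204 N.
727 > 204 N, so it slides; kinetic friction f = μ_k N = 0.23×659 = 152 N.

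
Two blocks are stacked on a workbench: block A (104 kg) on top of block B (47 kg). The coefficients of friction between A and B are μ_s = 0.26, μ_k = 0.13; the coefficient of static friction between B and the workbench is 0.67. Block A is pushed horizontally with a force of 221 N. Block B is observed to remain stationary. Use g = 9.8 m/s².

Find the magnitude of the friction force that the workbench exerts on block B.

f ≈ 221 N

Normal force at the A–B interface: N₁ = m_A g = 1019 N.
Maximum static friction on A from B: μ_s N₁ = 0.26×1019 = 265 N.
Since P = 221 N ≤ 265 N, A does not slip on B; friction on A equals P = 221 N.
By Newton's third law B feels 221 N forward from A. With B stationary, the floor's static friction on B balances it: f₂ = 221 N (well within μ_s(m_A+m_B)g = 991.5 N).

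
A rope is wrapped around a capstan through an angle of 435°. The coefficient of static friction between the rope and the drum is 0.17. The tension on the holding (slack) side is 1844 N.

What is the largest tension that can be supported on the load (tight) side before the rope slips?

At impending slip the capstan equation gives T₂/T₁ = e^{μβ} with β in radians.
β = 435° × π/180 = 7.592 rad.
e^{μβ} = e^{0.17×7.592} = 3.635.
T₂ = T₁ · e^{μβ} = 1844 × 3.635 = 6700 N.

T_max ≈ 6700 N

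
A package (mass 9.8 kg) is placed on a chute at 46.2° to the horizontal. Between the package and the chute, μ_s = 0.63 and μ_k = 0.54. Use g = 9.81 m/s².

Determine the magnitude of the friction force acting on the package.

The normal reaction is N = m g cos θ = 66.54 N.
For equilibrium along the incline, friction must balance the weight component: f = m g sin θ = 69.39 N up the slope.
Maximum static friction available: μ_s N = 0.63 × 66.54 = 41.92 N.
Since |69.39| > 41.92 N, static friction cannot hold it; the package slides down the incline and kinetic friction applies: f = μ_k N = 0.54 × 66.54 = 35.9 N.

f ≈ 35.9 N (up the incline)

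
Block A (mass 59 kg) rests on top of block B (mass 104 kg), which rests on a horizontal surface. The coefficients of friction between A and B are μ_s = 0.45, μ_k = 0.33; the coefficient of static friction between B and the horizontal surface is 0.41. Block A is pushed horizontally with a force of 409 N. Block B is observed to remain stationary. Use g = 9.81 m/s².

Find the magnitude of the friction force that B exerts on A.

The normal force B exerts on A is simply A's weight, N₁ = 578.8 N.
So the A–B interface can sustain at most μ_s N₁ = 260.5 N of static friction.
Since P = 409 N > 260.5 N, A slides on B; the A–B friction is kinetic: f₁ = μ_k N₁ = 0.33×578.8 = 191 N.
By Newton's third law B feels 191 N forward from A. With B stationary, the floor's static friction on B balances it: f₂ = 191 N (well within μ_s(m_A+m_B)g = 655.6 N).

f ≈ 191 N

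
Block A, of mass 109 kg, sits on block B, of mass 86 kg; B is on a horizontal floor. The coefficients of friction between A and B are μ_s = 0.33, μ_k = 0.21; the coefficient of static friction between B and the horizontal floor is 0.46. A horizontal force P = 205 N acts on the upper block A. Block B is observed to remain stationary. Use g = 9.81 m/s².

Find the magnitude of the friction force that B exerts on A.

The normal force B exerts on A is simply A's weight, N₁ = 1069 N.
So the A–B interface can sustain at most μ_s N₁ = 352.9 N of static friction.
Since P = 205 N ≤ 352.9 N, A does not slip on B; friction on A equals P = 205 N.
B experiences an equal 205 N forward from A (third law). B is in equilibrium, so the floor supplies f₂ = 205 N of static friction (limit μ_s(m_A+m_B)g = 880 N, not exceeded).

f ≈ 205 N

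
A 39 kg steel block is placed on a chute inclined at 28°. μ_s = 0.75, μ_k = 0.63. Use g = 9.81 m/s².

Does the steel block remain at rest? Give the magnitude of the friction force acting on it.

f ≈ 180 N

N = m g cos θ = 338 N.
Down-slope weight component: m g sin θ = 180 N.
μ_s N = 253 N.
180 ≤ 253 N, so it stays put; friction = 180 N.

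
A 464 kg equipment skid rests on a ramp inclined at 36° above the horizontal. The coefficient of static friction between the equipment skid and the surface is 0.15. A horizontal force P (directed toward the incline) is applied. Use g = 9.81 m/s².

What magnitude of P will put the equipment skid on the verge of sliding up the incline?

At impending motion up the slope, friction acts down-slope at its limit: f = μ_s N.
Perpendicular to the incline: N = m g cos θ + P sin θ.
Along the incline: P cos θ = m g sin θ + μ_s N = m g sin θ + μ_s (m g cos θ + P sin θ).
Solving, P (cos θ − μ_s sin θ) = m g (sin θ + μ_s cos θ), so P = 464×9.81×(sin 36° + 0.15 cos 36°)/(cos 36° − 0.15 sin 36°) = 4550×0.7091/0.7208 = 4480 N.

P ≈ 4480 N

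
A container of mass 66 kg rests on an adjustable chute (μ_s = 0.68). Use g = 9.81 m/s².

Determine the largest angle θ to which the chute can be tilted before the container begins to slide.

θ_max ≈ 34.2°

At the slip threshold, m g sin θ = μ_s · m g cos θ, so tan θ = μ_s.
θ_max = arctan(0.68) = 34.2°.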